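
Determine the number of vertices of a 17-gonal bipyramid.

19

A bipyramid over an n-gon has 2n triangular faces and n + 2 vertices: V = 17 + 2 = 19, E = 3·17 = 51, F = 2·17 = 34.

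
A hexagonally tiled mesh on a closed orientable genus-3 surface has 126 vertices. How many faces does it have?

χ = 2 − 2·3 = -4, and every face is a hexagon so 6F = 2E.
V − E + F = -4 with E = 6F/2 gives 126 − (6/2 − 1)·F = -4, so F = 65 and E = 195.

65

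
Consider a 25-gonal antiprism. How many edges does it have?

An antiprism on an n-gon has two n-gon caps and 2n triangles: V = 2·25 = 50, E = 4·25 = 100, F = 2·25 + 2 = 52.

100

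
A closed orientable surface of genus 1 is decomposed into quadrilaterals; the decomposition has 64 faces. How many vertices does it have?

64

χ = 2 − 2·1 = 0, and every face is a square so 4F = 2E.
E = 4·64/2 = 128. Then V = 0 + E − F = 0 + 128 − 64 = 64.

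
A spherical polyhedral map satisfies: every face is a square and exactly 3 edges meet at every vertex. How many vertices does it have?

8

Each face has 4 edges and each edge borders two faces, so 2E = 4F.
Each vertex has degree 3, so 3V = 2E and hence V = 4F/3.
Euler: V − E + F = 2 ⇒ (4F/3) − (4F/2) + F = 2.
Multiply by 6: (8 − 12 + 6)F = 12, i.e. 2F = 12.
So F = 6, E = 4·6/2 = 12, V = 4·6/3 = 8.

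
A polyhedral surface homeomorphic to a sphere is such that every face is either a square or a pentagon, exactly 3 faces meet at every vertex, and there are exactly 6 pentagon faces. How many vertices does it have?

14

Let x be the number of squares; then F = 6 + x.
Edge–face incidences: 2E = 5·6 + 4·x = 30 + 4x.
Every vertex has degree 3, so 3V = 2E.
Euler: V − E + F = 2 ⇒ (2E)/3 − E + (6 + x) = 2.
Multiply by 6: 2·(2E) − 3·(2E) + 6·(6 + x) = 12, i.e. 36 + 6x − (30 + 4x) = 12.
Collecting terms: 2x + 6 = 12, so 2x = 6, so x = 3.
Then 2E = 30 + 4·3 = 42, so E = 21, V = 2E/3 = 14, F = 6 + 3 = 9.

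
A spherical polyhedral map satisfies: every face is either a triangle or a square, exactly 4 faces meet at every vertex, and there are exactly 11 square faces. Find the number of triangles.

8

Let x be the number of triangles; then F = 11 + x.
Edge–face incidences: 2E = 4·11 + 3·x = 44 + 3x.
Every vertex has degree 4, so 4V = 2E.
Euler: V − E + F = 2 ⇒ (2E)/4 − E + (11 + x) = 2.
Multiply by 8: 2·(2E) − 4·(2E) + 8·(11 + x) = 16, i.e. 88 + 8x − 2·(44 + 3x) = 16.
Collecting terms: 2x = 16, so x = 8.
Then 2E = 44 + 3·8 = 68, so E = 34, V = 2E/4 = 17, F = 11 + 8 = 19.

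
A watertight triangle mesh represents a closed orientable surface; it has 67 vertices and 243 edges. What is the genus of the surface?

8

Every face is a triangle and each edge borders two faces, so 3F = 2·243, giving F = 162.
χ = V − E + F = 67 − 243 + 162 = -14.
For a closed orientable surface χ = 2 − 2g, so g = (2 − (-14))/2 = 8.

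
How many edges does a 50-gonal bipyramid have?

150

A bipyramid over an n-gon has 2n triangular faces and n + 2 vertices: V = 50 + 2 = 52, E = 3·50 = 150, F = 2·50 = 100.
Check: V − E + F = 52 − 150 + 100 = 2.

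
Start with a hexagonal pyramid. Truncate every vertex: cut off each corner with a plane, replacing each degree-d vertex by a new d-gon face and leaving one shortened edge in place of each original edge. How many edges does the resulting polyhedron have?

36

The base solid has V = 7, E = 12, F = 7.
Truncation replaces each original edge-end by a new vertex, so V′ = 2E = 24.
Each original edge survives, and each old vertex of degree d contributes d new edges; summing degrees gives Σd = 2E, so E′ = E + 2E = 3E = 36.
Each original face survives and each original vertex becomes one new face: F′ = F + V = 14.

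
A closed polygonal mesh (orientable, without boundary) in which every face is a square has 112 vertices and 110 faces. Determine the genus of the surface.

Every face is a square, so 2E = 4·110 = 440, giving E = 220.
χ = V − E + F = 112 − 220 + 110 = 2.
For a closed orientable surface χ = 2 − 2g, so g = (2 − (2))/2 = 0.

0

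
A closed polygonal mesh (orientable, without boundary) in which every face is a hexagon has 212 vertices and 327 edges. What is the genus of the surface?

4

Every face is a hexagon and each edge borders two faces, so 6F = 2·327, giving F = 109.
χ = V − E + F = 212 − 327 + 109 = -6.
For a closed orientable surface χ = 2 − 2g, so g = (2 − (-6))/2 = 4.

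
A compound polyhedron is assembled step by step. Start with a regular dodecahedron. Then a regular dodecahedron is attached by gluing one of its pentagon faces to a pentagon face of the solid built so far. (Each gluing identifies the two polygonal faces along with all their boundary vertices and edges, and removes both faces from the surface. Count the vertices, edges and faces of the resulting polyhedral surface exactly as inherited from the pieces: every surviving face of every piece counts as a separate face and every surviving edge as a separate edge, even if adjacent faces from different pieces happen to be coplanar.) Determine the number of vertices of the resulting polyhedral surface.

A regular dodecahedron: V=20, E=30, F=12.
Attach a regular dodecahedron (V=20, E=30, F=12) along a 5-gon: merge 5 vertices and 5 edges, delete both glued faces → V=35, E=55, F=22.
Check: V − E + F = 35 − 55 + 22 = 2.

35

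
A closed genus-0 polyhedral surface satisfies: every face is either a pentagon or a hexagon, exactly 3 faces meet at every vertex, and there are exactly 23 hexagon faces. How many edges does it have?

Let x be the number of pentagons; then F = 23 + x.
Edge–face incidences: 2E = 6·23 + 5·x = 138 + 5x.
Every vertex has degree 3, so 3V = 2E.
Euler: V − E + F = 2 ⇒ (2E)/3 − E + (23 + x) = 2.
Multiply by 6: 2·(2E) − 3·(2E) + 6·(23 + x) = 12, i.e. 138 + 6x − (138 + 5x) = 12.
Collecting terms: x = 12.
Then 2E = 138 + 5·12 = 198, so E = 99, V = 2E/3 = 66, F = 23 + 12 = 35.

99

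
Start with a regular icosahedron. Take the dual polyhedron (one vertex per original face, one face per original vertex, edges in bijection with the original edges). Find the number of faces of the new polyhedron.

12

The base solid has V = 12, E = 30, F = 20.
The dual swaps V and F and preserves E: V′ = F = 20, E′ = E = 30, F′ = V = 12.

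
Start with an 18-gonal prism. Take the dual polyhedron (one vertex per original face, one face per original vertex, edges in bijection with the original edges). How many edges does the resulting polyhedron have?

54

The base solid has V = 36, E = 54, F = 20.
The dual swaps V and F and preserves E: V′ = F = 20, E′ = E = 54, F′ = V = 36.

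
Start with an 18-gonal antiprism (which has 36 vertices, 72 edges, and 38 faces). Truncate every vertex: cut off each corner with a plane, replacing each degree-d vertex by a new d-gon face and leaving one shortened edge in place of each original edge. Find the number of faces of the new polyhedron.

Truncation replaces each original edge-end by a new vertex, so V′ = 2E = 144.
Each original edge survives, and each old vertex of degree d contributes d new edges; summing degrees gives Σd = 2E, so E′ = E + 2E = 3E = 216.
Each original face survives and each original vertex becomes one new face: F′ = F + V = 74.

74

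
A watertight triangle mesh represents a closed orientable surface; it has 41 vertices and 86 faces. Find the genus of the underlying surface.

2

Every face is a triangle, so 2E = 3·86 = 258, giving E = 129.
χ = V − E + F = 41 − 129 + 86 = -2.
For a closed orientable surface χ = 2 − 2g, so g = (2 − (-2))/2 = 2.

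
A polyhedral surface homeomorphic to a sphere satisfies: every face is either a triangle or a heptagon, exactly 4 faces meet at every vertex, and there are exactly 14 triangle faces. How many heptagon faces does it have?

Let x be the number of heptagons; then F = 14 + x.
Edge–face incidences: 2E = 3·14 + 7·x = 42 + 7x.
Every vertex has degree 4, so 4V = 2E.
Euler: V − E + F = 2 ⇒ (2E)/4 − E + (14 + x) = 2.
Multiply by 8: 2·(2E) − 4·(2E) + 8·(14 + x) = 16, i.e. 112 + 8x − 2·(42 + 7x) = 16.
Collecting terms: −6x + 28 = 16, so −6x = −12, so x = 2.
Then 2E = 42 + 7·2 = 56, so E = 28, V = 2E/4 = 14, F = 14 + 2 = 16.

2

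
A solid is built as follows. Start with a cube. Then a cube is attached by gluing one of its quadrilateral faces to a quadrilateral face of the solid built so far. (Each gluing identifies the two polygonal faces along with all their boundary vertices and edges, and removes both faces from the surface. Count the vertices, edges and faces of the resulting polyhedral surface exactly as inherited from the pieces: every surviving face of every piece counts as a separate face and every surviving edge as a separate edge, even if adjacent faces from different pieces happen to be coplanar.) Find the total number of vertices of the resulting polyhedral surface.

A cube: V=8, E=12, F=6.
Attach a cube (V=8, E=12, F=6) along a 4-gon: merge 4 vertices and 4 edges, delete both glued faces → V=12, E=20, F=10.
Check: V − E + F = 12 − 20 + 10 = 2.

12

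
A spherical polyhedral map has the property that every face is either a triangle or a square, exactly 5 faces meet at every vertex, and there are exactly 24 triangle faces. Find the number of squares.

2

Let x be the number of squares; then F = 24 + x.
Edge–face incidences: 2E = 3·24 + 4·x = 72 + 4x.
Every vertex has degree 5, so 5V = 2E.
Euler: V − E + F = 2 ⇒ (2E)/5 − E + (24 + x) = 2.
Multiply by 10: 2·(2E) − 5·(2E) + 10·(24 + x) = 20, i.e. 240 + 10x − 3·(72 + 4x) = 20.
Collecting terms: −2x + 24 = 20, so −2x = −4, so x = 2.
Then 2E = 72 + 4·2 = 80, so E = 40, V = 2E/5 = 16, F = 24 + 2 = 26.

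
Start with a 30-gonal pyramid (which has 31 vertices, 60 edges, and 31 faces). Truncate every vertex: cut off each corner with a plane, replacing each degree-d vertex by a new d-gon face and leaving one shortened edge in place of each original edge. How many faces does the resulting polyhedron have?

62

Truncation replaces each original edge-end by a new vertex, so V′ = 2E = 120.
Each original edge survives, and each old vertex of degree d contributes d new edges; summing degrees gives Σd = 2E, so E′ = E + 2E = 3E = 180.
Each original face survives and each original vertex becomes one new face: F′ = F + V = 62.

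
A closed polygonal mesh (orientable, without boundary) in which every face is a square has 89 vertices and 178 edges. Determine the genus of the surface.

1

Every face is a square and each edge borders two faces, so 4F = 2·178, giving F = 89.
χ = V − E + F = 89 − 178 + 89 = 0.
For a closed orientable surface χ = 2 − 2g, so g = (2 − (0))/2 = 1.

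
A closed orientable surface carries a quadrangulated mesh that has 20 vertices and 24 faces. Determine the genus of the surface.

3

Every face is a square, so 2E = 4·24 = 96, giving E = 48.
χ = V − E + F = 20 − 48 + 24 = -4.
For a closed orientable surface χ = 2 − 2g, so g = (2 − (-4))/2 = 3.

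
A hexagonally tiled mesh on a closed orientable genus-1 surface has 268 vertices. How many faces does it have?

χ = 2 − 2·1 = 0, and every face is a hexagon so 6F = 2E.
V − E + F = 0 with E = 6F/2 gives 268 − (6/2 − 1)·F = 0, so F = 134 and E = 402.

134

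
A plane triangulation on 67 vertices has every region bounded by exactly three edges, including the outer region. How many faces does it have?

In a plane triangulation 3F = 2E and V − E + F = 2, so F = 2V − 4 = 2·67 − 4 = 130.

130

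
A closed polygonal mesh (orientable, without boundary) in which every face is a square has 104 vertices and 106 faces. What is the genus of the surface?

2

Every face is a square, so 2E = 4·106 = 424, giving E = 212.
χ = V − E + F = 104 − 212 + 106 = -2.
For a closed orientable surface χ = 2 − 2g, so g = (2 − (-2))/2 = 2.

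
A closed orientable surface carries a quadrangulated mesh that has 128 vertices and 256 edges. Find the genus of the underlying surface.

1

Every face is a square and each edge borders two faces, so 4F = 2·256, giving F = 128.
χ = V − E + F = 128 − 256 + 128 = 0.
For a closed orientable surface χ = 2 − 2g, so g = (2 − (0))/2 = 1.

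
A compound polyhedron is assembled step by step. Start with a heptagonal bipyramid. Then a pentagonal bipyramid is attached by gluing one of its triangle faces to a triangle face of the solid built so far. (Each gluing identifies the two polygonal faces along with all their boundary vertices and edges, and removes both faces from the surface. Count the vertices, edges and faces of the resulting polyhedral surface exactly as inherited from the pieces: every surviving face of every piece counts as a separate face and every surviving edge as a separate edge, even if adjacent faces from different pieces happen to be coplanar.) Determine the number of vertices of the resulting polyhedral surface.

A heptagonal bipyramid: V=9, E=21, F=14.
Attach a pentagonal bipyramid (V=7, E=15, F=10) along a 3-gon: merge 3 vertices and 3 edges, delete both glued faces → V=13, E=33, F=22.
Check: V − E + F = 13 − 33 + 22 = 2.

13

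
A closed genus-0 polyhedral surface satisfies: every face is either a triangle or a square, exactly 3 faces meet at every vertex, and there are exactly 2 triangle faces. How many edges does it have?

Let x be the number of squares; then F = 2 + x.
Edge–face incidences: 2E = 3·2 + 4·x = 6 + 4x.
Every vertex has degree 3, so 3V = 2E.
Euler: V − E + F = 2 ⇒ (2E)/3 − E + (2 + x) = 2.
Multiply by 6: 2·(2E) − 3·(2E) + 6·(2 + x) = 12, i.e. 12 + 6x − (6 + 4x) = 12.
Collecting terms: 2x + 6 = 12, so 2x = 6, so x = 3.
Then 2E = 6 + 4·3 = 18, so E = 9, V = 2E/3 = 6, F = 2 + 3 = 5.

9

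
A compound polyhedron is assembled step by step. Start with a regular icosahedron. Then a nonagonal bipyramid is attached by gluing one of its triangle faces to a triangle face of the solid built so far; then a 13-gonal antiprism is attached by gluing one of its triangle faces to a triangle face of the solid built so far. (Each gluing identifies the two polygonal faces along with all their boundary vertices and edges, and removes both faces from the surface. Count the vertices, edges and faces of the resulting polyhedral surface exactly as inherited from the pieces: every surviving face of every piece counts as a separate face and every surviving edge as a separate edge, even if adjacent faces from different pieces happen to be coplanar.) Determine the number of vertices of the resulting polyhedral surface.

43

A regular icosahedron: V=12, E=30, F=20.
Attach a nonagonal bipyramid (V=11, E=27, F=18) along a 3-gon: merge 3 vertices and 3 edges, delete both glued faces → V=20, E=54, F=36.
Attach a 13-gonal antiprism (V=26, E=52, F=28) along a 3-gon: merge 3 vertices and 3 edges, delete both glued faces → V=43, E=103, F=62.
Check: V − E + F = 43 − 103 + 62 = 2.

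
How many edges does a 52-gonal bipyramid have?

A bipyramid over an n-gon has 2n triangular faces and n + 2 vertices: V = 52 + 2 = 54, E = 3·52 = 156, F = 2·52 = 104.

156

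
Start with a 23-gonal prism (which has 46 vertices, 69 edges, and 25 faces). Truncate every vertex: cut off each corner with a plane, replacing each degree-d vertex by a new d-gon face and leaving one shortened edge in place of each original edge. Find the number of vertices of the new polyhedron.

Truncation replaces each original edge-end by a new vertex, so V′ = 2E = 138.
Each original edge survives, and each old vertex of degree d contributes d new edges; summing degrees gives Σd = 2E, so E′ = E + 2E = 3E = 207.
Each original face survives and each original vertex becomes one new face: F′ = F + V = 71.

138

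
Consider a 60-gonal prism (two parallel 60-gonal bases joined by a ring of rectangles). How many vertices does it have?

120

A prism on an n-gon has two n-gon bases and n rectangular sides: V = 2·60 = 120, E = 3·60 = 180, F = 60 + 2 = 62.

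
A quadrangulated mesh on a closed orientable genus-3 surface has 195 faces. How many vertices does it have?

191

χ = 2 − 2·3 = -4, and every face is a square so 4F = 2E.
E = 4·195/2 = 390. Then V = -4 + E − F = -4 + 390 − 195 = 191.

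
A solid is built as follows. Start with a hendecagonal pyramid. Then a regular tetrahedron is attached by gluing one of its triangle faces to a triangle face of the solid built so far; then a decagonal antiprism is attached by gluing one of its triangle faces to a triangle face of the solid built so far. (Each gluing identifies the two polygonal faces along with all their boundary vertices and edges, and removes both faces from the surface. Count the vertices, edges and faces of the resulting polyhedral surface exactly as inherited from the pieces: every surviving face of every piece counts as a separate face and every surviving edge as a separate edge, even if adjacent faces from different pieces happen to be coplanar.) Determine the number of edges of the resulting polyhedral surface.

62

A hendecagonal pyramid: V=12, E=22, F=12.
Attach a regular tetrahedron (V=4, E=6, F=4) along a 3-gon: merge 3 vertices and 3 edges, delete both glued faces → V=13, E=25, F=14.
Attach a decagonal antiprism (V=20, E=40, F=22) along a 3-gon: merge 3 vertices and 3 edges, delete both glued faces → V=30, E=62, F=34.
Check: V − E + F = 30 − 62 + 34 = 2.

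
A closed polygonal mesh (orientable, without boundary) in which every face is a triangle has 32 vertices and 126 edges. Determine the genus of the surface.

Every face is a triangle and each edge borders two faces, so 3F = 2·126, giving F = 84.
χ = V − E + F = 32 − 126 + 84 = -10.
For a closed orientable surface χ = 2 − 2g, so g = (2 − (-10))/2 = 6.

6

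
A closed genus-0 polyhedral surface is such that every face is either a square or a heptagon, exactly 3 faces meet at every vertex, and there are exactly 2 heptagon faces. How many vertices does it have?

Let x be the number of squares; then F = 2 + x.
Edge–face incidences: 2E = 7·2 + 4·x = 14 + 4x.
Every vertex has degree 3, so 3V = 2E.
Euler: V − E + F = 2 ⇒ (2E)/3 − E + (2 + x) = 2.
Multiply by 6: 2·(2E) − 3·(2E) + 6·(2 + x) = 12, i.e. 12 + 6x − (14 + 4x) = 12.
Collecting terms: 2x − 2 = 12, so 2x = 14, so x = 7.
Then 2E = 14 + 4·7 = 42, so E = 21, V = 2E/3 = 14, F = 2 + 7 = 9.

14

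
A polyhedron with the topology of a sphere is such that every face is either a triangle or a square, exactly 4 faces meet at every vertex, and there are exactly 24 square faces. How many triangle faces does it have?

8

Let x be the number of triangles; then F = 24 + x.
Edge–face incidences: 2E = 4·24 + 3·x = 96 + 3x.
Every vertex has degree 4, so 4V = 2E.
Euler: V − E + F = 2 ⇒ (2E)/4 − E + (24 + x) = 2.
Multiply by 8: 2·(2E) − 4·(2E) + 8·(24 + x) = 16, i.e. 192 + 8x − 2·(96 + 3x) = 16.
Collecting terms: 2x = 16, so x = 8.
Then 2E = 96 + 3·8 = 120, so E = 60, V = 2E/4 = 30, F = 24 + 8 = 32.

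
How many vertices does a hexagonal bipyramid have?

A bipyramid over an n-gon has 2n triangular faces and n + 2 vertices: V = 6 + 2 = 8, E = 3·6 = 18, F = 2·6 = 12.
Check: V − E + F = 8 − 18 + 12 = 2.

8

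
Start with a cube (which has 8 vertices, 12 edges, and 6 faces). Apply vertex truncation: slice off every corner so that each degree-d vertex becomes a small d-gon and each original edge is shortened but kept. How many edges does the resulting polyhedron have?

36

Truncation replaces each original edge-end by a new vertex, so V′ = 2E = 24.
Each original edge survives, and each old vertex of degree d contributes d new edges; summing degrees gives Σd = 2E, so E′ = E + 2E = 3E = 36.
Each original face survives and each original vertex becomes one new face: F′ = F + V = 14.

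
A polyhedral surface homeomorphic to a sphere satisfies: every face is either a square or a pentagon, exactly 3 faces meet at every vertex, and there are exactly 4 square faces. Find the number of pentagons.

Let x be the number of pentagons; then F = 4 + x.
Edge–face incidences: 2E = 4·4 + 5·x = 16 + 5x.
Every vertex has degree 3, so 3V = 2E.
Euler: V − E + F = 2 ⇒ (2E)/3 − E + (4 + x) = 2.
Multiply by 6: 2·(2E) − 3·(2E) + 6·(4 + x) = 12, i.e. 24 + 6x − (16 + 5x) = 12.
Collecting terms: x + 8 = 12, so x = 4.
Then 2E = 16 + 5·4 = 36, so E = 18, V = 2E/3 = 12, F = 4 + 4 = 8.

4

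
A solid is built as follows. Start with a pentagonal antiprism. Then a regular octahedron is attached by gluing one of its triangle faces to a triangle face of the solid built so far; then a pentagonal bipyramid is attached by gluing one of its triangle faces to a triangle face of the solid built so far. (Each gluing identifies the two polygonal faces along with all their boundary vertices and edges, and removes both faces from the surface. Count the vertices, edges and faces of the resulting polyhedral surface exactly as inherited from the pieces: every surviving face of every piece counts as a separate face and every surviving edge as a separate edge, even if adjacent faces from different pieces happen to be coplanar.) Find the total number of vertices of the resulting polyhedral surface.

17

A pentagonal antiprism: V=10, E=20, F=12.
Attach a regular octahedron (V=6, E=12, F=8) along a 3-gon: merge 3 vertices and 3 edges, delete both glued faces → V=13, E=29, F=18.
Attach a pentagonal bipyramid (V=7, E=15, F=10) along a 3-gon: merge 3 vertices and 3 edges, delete both glued faces → V=17, E=41, F=26.
Check: V − E + F = 17 − 41 + 26 = 2.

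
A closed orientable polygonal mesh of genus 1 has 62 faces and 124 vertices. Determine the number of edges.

186

For a closed orientable surface of genus 1, χ = 2 − 2·1 = 0.
E = V + F − (0) = 124 + 62 − (0) = 186.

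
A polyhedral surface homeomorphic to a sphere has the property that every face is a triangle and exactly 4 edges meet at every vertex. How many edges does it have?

12

Each face has 3 edges and each edge borders two faces, so 2E = 3F.
Each vertex has degree 4, so 4V = 2E and hence V = 3F/4.
Euler: V − E + F = 2 ⇒ (3F/4) − (3F/2) + F = 2.
Multiply by 8: (6 − 12 + 8)F = 16, i.e. 2F = 16.
So F = 8, E = 3·8/2 = 12, V = 3·8/4 = 6.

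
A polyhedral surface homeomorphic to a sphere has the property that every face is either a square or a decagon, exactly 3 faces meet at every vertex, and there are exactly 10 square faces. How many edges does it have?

30

Let x be the number of decagons; then F = 10 + x.
Edge–face incidences: 2E = 4·10 + 10·x = 40 + 10x.
Every vertex has degree 3, so 3V = 2E.
Euler: V − E + F = 2 ⇒ (2E)/3 − E + (10 + x) = 2.
Multiply by 6: 2·(2E) − 3·(2E) + 6·(10 + x) = 12, i.e. 60 + 6x − (40 + 10x) = 12.
Collecting terms: −4x + 20 = 12, so −4x = −8, so x = 2.
Then 2E = 40 + 10·2 = 60, so E = 30, V = 2E/3 = 20, F = 10 + 2 = 12.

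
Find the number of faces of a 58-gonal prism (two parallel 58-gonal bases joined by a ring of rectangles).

A prism on an n-gon has two n-gon bases and n rectangular sides: V = 2·58 = 116, E = 3·58 = 174, F = 58 + 2 = 60.

60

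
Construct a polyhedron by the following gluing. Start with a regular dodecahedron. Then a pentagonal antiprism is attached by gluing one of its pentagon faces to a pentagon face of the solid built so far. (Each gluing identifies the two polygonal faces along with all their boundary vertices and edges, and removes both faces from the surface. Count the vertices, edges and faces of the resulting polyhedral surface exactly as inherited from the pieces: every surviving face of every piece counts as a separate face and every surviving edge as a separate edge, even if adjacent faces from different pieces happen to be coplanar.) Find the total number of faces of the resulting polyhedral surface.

A regular dodecahedron: V=20, E=30, F=12.
Attach a pentagonal antiprism (V=10, E=20, F=12) along a 5-gon: merge 5 vertices and 5 edges, delete both glued faces → V=25, E=45, F=22.
Check: V − E + F = 25 − 45 + 22 = 2.

22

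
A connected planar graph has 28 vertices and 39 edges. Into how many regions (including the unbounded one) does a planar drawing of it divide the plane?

Euler's formula for a connected plane graph: V − E + F = 2, so F = 2 − 28 + 39 = 13.

13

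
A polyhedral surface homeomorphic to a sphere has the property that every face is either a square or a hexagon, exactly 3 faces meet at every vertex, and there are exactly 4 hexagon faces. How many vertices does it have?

16

Let x be the number of squares; then F = 4 + x.
Edge–face incidences: 2E = 6·4 + 4·x = 24 + 4x.
Every vertex has degree 3, so 3V = 2E.
Euler: V − E + F = 2 ⇒ (2E)/3 − E + (4 + x) = 2.
Multiply by 6: 2·(2E) − 3·(2E) + 6·(4 + x) = 12, i.e. 24 + 6x − (24 + 4x) = 12.
Collecting terms: 2x = 12, so x = 6.
Then 2E = 24 + 4·6 = 48, so E = 24, V = 2E/3 = 16, F = 4 + 6 = 10.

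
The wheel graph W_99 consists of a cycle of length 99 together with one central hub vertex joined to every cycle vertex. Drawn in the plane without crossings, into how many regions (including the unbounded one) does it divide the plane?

W_99 has V = 99 + 1 = 100 vertices and E = 2·99 = 198 edges.
By Euler's formula F = 2 − V + E = 2 − 100 + 198 = 100.

100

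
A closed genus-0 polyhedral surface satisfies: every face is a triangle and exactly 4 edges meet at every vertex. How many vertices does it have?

6

Each face has 3 edges and each edge borders two faces, so 2E = 3F.
Each vertex has degree 4, so 4V = 2E and hence V = 3F/4.
Euler: V − E + F = 2 ⇒ (3F/4) − (3F/2) + F = 2.
Multiply by 8: (6 − 12 + 8)F = 16, i.e. 2F = 16.
So F = 8, E = 3·8/2 = 12, V = 3·8/4 = 6.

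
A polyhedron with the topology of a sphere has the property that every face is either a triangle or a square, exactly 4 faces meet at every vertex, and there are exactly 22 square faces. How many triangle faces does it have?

8

Let x be the number of triangles; then F = 22 + x.
Edge–face incidences: 2E = 4·22 + 3·x = 88 + 3x.
Every vertex has degree 4, so 4V = 2E.
Euler: V − E + F = 2 ⇒ (2E)/4 − E + (22 + x) = 2.
Multiply by 8: 2·(2E) − 4·(2E) + 8·(22 + x) = 16, i.e. 176 + 8x − 2·(88 + 3x) = 16.
Collecting terms: 2x = 16, so x = 8.
Then 2E = 88 + 3·8 = 112, so E = 56, V = 2E/4 = 28, F = 22 + 8 = 30.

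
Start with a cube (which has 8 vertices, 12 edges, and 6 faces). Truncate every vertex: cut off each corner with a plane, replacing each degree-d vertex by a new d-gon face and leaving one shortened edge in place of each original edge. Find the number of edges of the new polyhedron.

Truncation replaces each original edge-end by a new vertex, so V′ = 2E = 24.
Each original edge survives, and each old vertex of degree d contributes d new edges; summing degrees gives Σd = 2E, so E′ = E + 2E = 3E = 36.
Each original face survives and each original vertex becomes one new face: F′ = F + V = 14.

36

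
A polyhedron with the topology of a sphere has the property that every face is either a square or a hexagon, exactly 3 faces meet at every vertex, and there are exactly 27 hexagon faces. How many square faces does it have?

Let x be the number of squares; then F = 27 + x.
Edge–face incidences: 2E = 6·27 + 4·x = 162 + 4x.
Every vertex has degree 3, so 3V = 2E.
Euler: V − E + F = 2 ⇒ (2E)/3 − E + (27 + x) = 2.
Multiply by 6: 2·(2E) − 3·(2E) + 6·(27 + x) = 12, i.e. 162 + 6x − (162 + 4x) = 12.
Collecting terms: 2x = 12, so x = 6.
Then 2E = 162 + 4·6 = 186, so E = 93, V = 2E/3 = 62, F = 27 + 6 = 33.

6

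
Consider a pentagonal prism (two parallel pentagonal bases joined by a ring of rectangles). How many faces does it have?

7

A prism on an n-gon has two n-gon bases and n rectangular sides: V = 2·5 = 10, E = 3·5 = 15, F = 5 + 2 = 7.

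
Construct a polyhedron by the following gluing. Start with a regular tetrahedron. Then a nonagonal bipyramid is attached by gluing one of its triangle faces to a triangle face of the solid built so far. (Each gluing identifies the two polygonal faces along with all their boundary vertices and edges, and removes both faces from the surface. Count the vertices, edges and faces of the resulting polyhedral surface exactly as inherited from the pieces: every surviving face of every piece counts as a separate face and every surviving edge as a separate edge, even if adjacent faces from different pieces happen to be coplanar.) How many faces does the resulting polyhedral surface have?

20

A regular tetrahedron: V=4, E=6, F=4.
Attach a nonagonal bipyramid (V=11, E=27, F=18) along a 3-gon: merge 3 vertices and 3 edges, delete both glued faces → V=12, E=30, F=20.
Check: V − E + F = 12 − 30 + 20 = 2.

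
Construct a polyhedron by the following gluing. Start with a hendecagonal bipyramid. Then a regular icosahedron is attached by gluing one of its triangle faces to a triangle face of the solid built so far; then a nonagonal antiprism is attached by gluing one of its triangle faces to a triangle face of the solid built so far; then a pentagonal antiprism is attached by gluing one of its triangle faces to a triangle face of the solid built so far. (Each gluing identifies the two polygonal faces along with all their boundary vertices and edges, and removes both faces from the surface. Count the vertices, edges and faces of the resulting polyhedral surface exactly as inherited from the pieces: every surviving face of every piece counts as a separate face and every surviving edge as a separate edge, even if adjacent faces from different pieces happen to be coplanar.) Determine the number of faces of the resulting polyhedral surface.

68

A hendecagonal bipyramid: V=13, E=33, F=22.
Attach a regular icosahedron (V=12, E=30, F=20) along a 3-gon: merge 3 vertices and 3 edges, delete both glued faces → V=22, E=60, F=40.
Attach a nonagonal antiprism (V=18, E=36, F=20) along a 3-gon: merge 3 vertices and 3 edges, delete both glued faces → V=37, E=93, F=58.
Attach a pentagonal antiprism (V=10, E=20, F=12) along a 3-gon: merge 3 vertices and 3 edges, delete both glued faces → V=44, E=110, F=68.
Check: V − E + F = 44 − 110 + 68 = 2.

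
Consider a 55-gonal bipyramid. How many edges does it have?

A bipyramid over an n-gon has 2n triangular faces and n + 2 vertices: V = 55 + 2 = 57, E = 3·55 = 165, F = 2·55 = 110.
Check: V − E + F = 57 − 165 + 110 = 2.

165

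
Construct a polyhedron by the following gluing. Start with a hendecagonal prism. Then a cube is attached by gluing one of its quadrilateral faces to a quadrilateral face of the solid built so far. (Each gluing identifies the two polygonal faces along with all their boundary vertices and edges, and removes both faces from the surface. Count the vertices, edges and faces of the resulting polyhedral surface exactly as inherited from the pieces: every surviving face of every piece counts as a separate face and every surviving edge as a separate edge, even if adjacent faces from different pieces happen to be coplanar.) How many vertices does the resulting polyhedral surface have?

A hendecagonal prism: V=22, E=33, F=13.
Attach a cube (V=8, E=12, F=6) along a 4-gon: merge 4 vertices and 4 edges, delete both glued faces → V=26, E=41, F=17.
Check: V − E + F = 26 − 41 + 17 = 2.

26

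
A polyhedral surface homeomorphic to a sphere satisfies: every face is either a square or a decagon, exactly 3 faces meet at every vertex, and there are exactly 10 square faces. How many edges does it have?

Let x be the number of decagons; then F = 10 + x.
Edge–face incidences: 2E = 4·10 + 10·x = 40 + 10x.
Every vertex has degree 3, so 3V = 2E.
Euler: V − E + F = 2 ⇒ (2E)/3 − E + (10 + x) = 2.
Multiply by 6: 2·(2E) − 3·(2E) + 6·(10 + x) = 12, i.e. 60 + 6x − (40 + 10x) = 12.
Collecting terms: −4x + 20 = 12, so −4x = −8, so x = 2.
Then 2E = 40 + 10·2 = 60, so E = 30, V = 2E/3 = 20, F = 10 + 2 = 12.

30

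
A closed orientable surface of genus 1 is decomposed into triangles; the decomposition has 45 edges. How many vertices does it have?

15

χ = 2 − 2·1 = 0, and every face is a triangle so 3F = 2E.
F = 2E/3 = 30. Then V = 0 + E − F = 0 + 45 − 30 = 15.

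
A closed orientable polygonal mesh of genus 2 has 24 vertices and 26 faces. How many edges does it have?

For a closed orientable surface of genus 2, χ = 2 − 2·2 = -2.
E = V + F − (-2) = 24 + 26 − (-2) = 52.

52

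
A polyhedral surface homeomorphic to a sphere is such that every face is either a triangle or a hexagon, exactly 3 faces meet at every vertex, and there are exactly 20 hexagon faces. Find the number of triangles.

4

Let x be the number of triangles; then F = 20 + x.
Edge–face incidences: 2E = 6·20 + 3·x = 120 + 3x.
Every vertex has degree 3, so 3V = 2E.
Euler: V − E + F = 2 ⇒ (2E)/3 − E + (20 + x) = 2.
Multiply by 6: 2·(2E) − 3·(2E) + 6·(20 + x) = 12, i.e. 120 + 6x − (120 + 3x) = 12.
Collecting terms: 3x = 12, so x = 4.
Then 2E = 120 + 3·4 = 132, so E = 66, V = 2E/3 = 44, F = 20 + 4 = 24.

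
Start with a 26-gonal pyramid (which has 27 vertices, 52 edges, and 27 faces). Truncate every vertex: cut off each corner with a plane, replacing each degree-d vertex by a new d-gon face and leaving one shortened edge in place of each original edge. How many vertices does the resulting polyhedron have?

104

Truncation replaces each original edge-end by a new vertex, so V′ = 2E = 104.
Each original edge survives, and each old vertex of degree d contributes d new edges; summing degrees gives Σd = 2E, so E′ = E + 2E = 3E = 156.
Each original face survives and each original vertex becomes one new face: F′ = F + V = 54.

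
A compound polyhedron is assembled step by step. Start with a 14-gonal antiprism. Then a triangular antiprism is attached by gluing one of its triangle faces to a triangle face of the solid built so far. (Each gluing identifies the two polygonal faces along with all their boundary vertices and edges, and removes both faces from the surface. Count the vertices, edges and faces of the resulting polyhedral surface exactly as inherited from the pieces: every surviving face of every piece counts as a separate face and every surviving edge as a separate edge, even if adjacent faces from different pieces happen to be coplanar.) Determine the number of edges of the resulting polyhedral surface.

A 14-gonal antiprism: V=28, E=56, F=30.
Attach a triangular antiprism (V=6, E=12, F=8) along a 3-gon: merge 3 vertices and 3 edges, delete both glued faces → V=31, E=65, F=36.
Check: V − E + F = 31 − 65 + 36 = 2.

65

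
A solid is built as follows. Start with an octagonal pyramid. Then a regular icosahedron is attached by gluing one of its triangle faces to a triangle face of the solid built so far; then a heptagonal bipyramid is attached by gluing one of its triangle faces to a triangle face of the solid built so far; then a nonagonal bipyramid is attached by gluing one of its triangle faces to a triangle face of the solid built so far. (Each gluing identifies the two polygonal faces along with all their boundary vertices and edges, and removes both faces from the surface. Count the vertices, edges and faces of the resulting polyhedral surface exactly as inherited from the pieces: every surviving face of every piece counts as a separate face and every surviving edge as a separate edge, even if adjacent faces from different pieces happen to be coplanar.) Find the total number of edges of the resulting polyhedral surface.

An octagonal pyramid: V=9, E=16, F=9.
Attach a regular icosahedron (V=12, E=30, F=20) along a 3-gon: merge 3 vertices and 3 edges, delete both glued faces → V=18, E=43, F=27.
Attach a heptagonal bipyramid (V=9, E=21, F=14) along a 3-gon: merge 3 vertices and 3 edges, delete both glued faces → V=24, E=61, F=39.
Attach a nonagonal bipyramid (V=11, E=27, F=18) along a 3-gon: merge 3 vertices and 3 edges, delete both glued faces → V=32, E=85, F=55.
Check: V − E + F = 32 − 85 + 55 = 2.

85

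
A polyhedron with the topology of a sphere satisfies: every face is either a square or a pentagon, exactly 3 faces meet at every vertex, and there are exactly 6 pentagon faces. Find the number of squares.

Let x be the number of squares; then F = 6 + x.
Edge–face incidences: 2E = 5·6 + 4·x = 30 + 4x.
Every vertex has degree 3, so 3V = 2E.
Euler: V − E + F = 2 ⇒ (2E)/3 − E + (6 + x) = 2.
Multiply by 6: 2·(2E) − 3·(2E) + 6·(6 + x) = 12, i.e. 36 + 6x − (30 + 4x) = 12.
Collecting terms: 2x + 6 = 12, so 2x = 6, so x = 3.
Then 2E = 30 + 4·3 = 42, so E = 21, V = 2E/3 = 14, F = 6 + 3 = 9.

3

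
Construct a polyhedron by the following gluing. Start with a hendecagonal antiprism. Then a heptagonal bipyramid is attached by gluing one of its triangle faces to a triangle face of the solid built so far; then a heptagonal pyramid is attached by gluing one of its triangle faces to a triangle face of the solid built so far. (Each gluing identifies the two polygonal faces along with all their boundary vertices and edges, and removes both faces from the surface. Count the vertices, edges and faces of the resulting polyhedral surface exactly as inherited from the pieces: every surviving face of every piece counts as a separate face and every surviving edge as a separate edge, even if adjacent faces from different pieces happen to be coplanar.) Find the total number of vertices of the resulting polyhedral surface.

33

A hendecagonal antiprism: V=22, E=44, F=24.
Attach a heptagonal bipyramid (V=9, E=21, F=14) along a 3-gon: merge 3 vertices and 3 edges, delete both glued faces → V=28, E=62, F=36.
Attach a heptagonal pyramid (V=8, E=14, F=8) along a 3-gon: merge 3 vertices and 3 edges, delete both glued faces → V=33, E=73, F=42.
Check: V − E + F = 33 − 73 + 42 = 2.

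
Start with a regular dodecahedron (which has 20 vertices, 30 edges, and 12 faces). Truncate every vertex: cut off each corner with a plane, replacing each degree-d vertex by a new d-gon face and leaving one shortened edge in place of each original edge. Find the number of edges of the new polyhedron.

Truncation replaces each original edge-end by a new vertex, so V′ = 2E = 60.
Each original edge survives, and each old vertex of degree d contributes d new edges; summing degrees gives Σd = 2E, so E′ = E + 2E = 3E = 90.
Each original face survives and each original vertex becomes one new face: F′ = F + V = 32.

90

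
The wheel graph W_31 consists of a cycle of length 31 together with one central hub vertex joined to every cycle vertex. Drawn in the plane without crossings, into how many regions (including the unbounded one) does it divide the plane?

32

W_31 has V = 31 + 1 = 32 vertices and E = 2·31 = 62 edges.
By Euler's formula F = 2 − V + E = 2 − 32 + 62 = 32.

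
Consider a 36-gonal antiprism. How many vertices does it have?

An antiprism on an n-gon has two n-gon caps and 2n triangles: V = 2·36 = 72, E = 4·36 = 144, F = 2·36 + 2 = 74.

72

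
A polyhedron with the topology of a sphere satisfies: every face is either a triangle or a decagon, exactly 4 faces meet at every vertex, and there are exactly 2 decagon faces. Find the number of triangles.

Let x be the number of triangles; then F = 2 + x.
Edge–face incidences: 2E = 10·2 + 3·x = 20 + 3x.
Every vertex has degree 4, so 4V = 2E.
Euler: V − E + F = 2 ⇒ (2E)/4 − E + (2 + x) = 2.
Multiply by 8: 2·(2E) − 4·(2E) + 8·(2 + x) = 16, i.e. 16 + 8x − 2·(20 + 3x) = 16.
Collecting terms: 2x − 24 = 16, so 2x = 40, so x = 20.
Then 2E = 20 + 3·20 = 80, so E = 40, V = 2E/4 = 20, F = 2 + 20 = 22.

20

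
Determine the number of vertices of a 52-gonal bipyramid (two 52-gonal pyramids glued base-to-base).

54

A bipyramid over an n-gon has 2n triangular faces and n + 2 vertices: V = 52 + 2 = 54, E = 3·52 = 156, F = 2·52 = 104.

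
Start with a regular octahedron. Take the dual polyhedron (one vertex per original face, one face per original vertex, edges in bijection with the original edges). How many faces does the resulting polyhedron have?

6

The base solid has V = 6, E = 12, F = 8.
The dual swaps V and F and preserves E: V′ = F = 8, E′ = E = 12, F′ = V = 6.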